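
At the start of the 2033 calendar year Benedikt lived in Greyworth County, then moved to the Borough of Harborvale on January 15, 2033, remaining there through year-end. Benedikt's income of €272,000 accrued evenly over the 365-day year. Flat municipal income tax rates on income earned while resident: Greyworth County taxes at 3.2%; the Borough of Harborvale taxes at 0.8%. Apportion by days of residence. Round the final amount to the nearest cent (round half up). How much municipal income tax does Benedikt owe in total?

Greyworth County, January 1 – January 14, 2033: 14 days → €272,000 × 3.2% × 14/365 = €333.8521
The Borough of Harborvale, January 15 – December 31, 2033: 351 days → €272,000 × 0.8% × 351/365 = €2,092.5370
Total = €2,426.3890

€2,426.39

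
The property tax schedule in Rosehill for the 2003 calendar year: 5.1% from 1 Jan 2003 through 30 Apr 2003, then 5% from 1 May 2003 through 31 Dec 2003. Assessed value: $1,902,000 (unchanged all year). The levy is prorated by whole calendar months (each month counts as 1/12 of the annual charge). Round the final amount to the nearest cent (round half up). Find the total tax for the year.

$95,734.00

1 Jan – 30 Apr 2003: 4 months at 5.1% → $1,902,000 × 5.1% × 4/12 = $32,334.0000
1 May – 31 Dec 2003: 8 months at 5% → $1,902,000 × 5% × 8/12 = $63,400.0000
Total = $95,734.0000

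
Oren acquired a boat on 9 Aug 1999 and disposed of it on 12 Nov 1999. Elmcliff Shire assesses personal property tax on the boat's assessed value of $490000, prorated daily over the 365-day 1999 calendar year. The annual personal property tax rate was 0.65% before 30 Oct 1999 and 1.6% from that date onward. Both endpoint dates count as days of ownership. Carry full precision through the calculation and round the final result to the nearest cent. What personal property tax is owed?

9 Aug – 29 Oct 1999: 82 days at 0.65% → $490000 × 0.65% × 82/365 = $715.5342
30 Oct – 12 Nov 1999: 14 days at 1.6% → $490000 × 1.6% × 14/365 = $300.7123
Total = $1016.2466

$1016.25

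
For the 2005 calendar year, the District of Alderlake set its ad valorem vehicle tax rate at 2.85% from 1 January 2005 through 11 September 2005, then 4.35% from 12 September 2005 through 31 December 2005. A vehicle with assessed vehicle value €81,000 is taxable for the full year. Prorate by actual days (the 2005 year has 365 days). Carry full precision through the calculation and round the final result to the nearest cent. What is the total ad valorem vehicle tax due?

1 January – 11 September 2005: 254 days at 2.85% → €81,000 × 2.85% × 254/365 = €1,606.4630
12 September – 31 December 2005: 111 days at 4.35% → €81,000 × 4.35% × 111/365 = €1,071.5301
Total = €2,677.9932

€2,677.99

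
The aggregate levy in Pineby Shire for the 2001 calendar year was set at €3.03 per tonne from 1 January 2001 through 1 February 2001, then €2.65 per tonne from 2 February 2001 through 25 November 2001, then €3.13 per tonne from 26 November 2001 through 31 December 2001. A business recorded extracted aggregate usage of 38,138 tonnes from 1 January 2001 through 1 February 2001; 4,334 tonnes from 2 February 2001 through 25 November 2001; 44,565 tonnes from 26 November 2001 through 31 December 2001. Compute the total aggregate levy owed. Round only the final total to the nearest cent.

€266,531.69

1 January – 1 February 2001: 38,138 tonnes at €3.03/tonne → €115,558.14
2 February – 25 November 2001: 4,334 tonnes at €2.65/tonne → €11,485.10
26 November – 31 December 2001: 44,565 tonnes at €3.13/tonne → €139,488.45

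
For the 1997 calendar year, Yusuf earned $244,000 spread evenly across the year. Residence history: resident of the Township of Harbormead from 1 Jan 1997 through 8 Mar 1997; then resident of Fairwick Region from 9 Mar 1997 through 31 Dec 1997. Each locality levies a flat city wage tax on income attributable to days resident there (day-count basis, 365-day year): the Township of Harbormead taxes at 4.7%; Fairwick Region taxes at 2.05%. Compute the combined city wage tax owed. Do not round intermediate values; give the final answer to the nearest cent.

$6,188.91

The Township of Harbormead, 1 Jan – 8 Mar 1997: 67 days → $244,000 × 4.7% × 67/365 = $2,105.0849
Fairwick Region, 9 Mar – 31 Dec 1997: 298 days → $244,000 × 2.05% × 298/365 = $4,083.8247
Total = $6,188.9096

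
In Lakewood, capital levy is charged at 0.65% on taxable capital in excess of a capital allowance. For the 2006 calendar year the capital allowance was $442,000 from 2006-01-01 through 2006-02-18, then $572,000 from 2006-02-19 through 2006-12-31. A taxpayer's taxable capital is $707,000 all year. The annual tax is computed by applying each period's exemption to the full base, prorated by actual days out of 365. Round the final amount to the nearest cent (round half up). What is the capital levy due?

$990.94

2006-01-01 to 2006-02-18: 49 days, exemption $442,000 → ($707,000 − $442,000) × 0.65% × 49/365 = $231.2397
2006-02-19 to 2006-12-31: 316 days, exemption $572,000 → ($707,000 − $572,000) × 0.65% × 316/365 = $759.6986
Total = $990.9384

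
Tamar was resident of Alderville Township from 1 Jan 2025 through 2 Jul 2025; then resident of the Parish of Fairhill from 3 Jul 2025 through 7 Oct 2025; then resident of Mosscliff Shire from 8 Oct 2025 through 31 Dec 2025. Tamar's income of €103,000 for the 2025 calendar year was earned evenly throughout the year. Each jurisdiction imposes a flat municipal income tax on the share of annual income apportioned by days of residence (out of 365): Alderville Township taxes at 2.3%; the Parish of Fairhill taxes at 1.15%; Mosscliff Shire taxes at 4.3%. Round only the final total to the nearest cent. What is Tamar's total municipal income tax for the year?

Alderville Township, 1 Jan – 2 Jul 2025: 183 days → €103,000 × 2.3% × 183/365 = €1,187.7452
The Parish of Fairhill, 3 Jul – 7 Oct 2025: 97 days → €103,000 × 1.15% × 97/365 = €314.7849
Mosscliff Shire, 8 Oct – 31 Dec 2025: 85 days → €103,000 × 4.3% × 85/365 = €1,031.4110
Total = €2,533.9411

€2,533.94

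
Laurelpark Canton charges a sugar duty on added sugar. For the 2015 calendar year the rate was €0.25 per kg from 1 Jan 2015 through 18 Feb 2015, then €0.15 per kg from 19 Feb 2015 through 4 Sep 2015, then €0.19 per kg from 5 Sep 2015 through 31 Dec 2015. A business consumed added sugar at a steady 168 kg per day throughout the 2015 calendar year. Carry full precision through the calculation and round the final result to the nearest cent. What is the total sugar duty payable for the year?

€10814.16

1 Jan – 18 Feb 2015: 49 days × 168 kg/day = 8,232 kg at €0.25/kg → €2058.00
19 Feb – 4 Sep 2015: 198 days × 168 kg/day = 33,264 kg at €0.15/kg → €4989.60
5 Sep – 31 Dec 2015: 118 days × 168 kg/day = 19,824 kg at €0.19/kg → €3766.56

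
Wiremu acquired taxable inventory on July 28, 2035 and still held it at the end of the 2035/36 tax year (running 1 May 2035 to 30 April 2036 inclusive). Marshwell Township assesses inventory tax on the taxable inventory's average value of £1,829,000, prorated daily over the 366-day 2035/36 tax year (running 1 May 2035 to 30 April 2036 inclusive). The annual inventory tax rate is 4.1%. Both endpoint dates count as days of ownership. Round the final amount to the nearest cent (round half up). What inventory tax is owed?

£56,958.86

Days held (July 28, 2035 – April 30, 2036): 278 out of 366
Tax = £1,829,000 × 4.1% × 278/366 = £56,958.8579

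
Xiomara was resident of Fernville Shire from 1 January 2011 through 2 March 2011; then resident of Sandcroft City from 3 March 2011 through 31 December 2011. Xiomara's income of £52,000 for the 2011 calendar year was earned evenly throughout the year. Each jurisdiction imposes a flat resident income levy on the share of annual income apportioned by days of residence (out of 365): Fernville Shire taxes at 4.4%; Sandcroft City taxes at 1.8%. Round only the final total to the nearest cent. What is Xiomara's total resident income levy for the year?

Fernville Shire, 1 January – 2 March 2011: 61 days → £52,000 × 4.4% × 61/365 = £382.3781
Sandcroft City, 3 March – 31 December 2011: 304 days → £52,000 × 1.8% × 304/365 = £779.5726
Total = £1,161.9507

£1,161.95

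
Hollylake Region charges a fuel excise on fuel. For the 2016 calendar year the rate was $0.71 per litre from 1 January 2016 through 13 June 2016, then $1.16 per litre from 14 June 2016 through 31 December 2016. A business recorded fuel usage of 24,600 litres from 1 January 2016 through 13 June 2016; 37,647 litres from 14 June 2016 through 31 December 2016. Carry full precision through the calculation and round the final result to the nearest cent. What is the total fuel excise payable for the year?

$61,136.52

1 January – 13 June 2016: 24,600 litres at $0.71/litre → $17,466.00
14 June – 31 December 2016: 37,647 litres at $1.16/litre → $43,670.52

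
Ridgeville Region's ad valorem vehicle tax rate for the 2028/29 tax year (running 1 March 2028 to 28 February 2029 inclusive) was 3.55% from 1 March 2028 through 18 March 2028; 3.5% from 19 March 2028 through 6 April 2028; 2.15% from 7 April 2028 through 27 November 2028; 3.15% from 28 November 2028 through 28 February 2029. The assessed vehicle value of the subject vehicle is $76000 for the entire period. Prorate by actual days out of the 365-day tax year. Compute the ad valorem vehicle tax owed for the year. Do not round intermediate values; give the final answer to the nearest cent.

1 March – 18 March 2028: 18 days at 3.55% → $76000 × 3.55% × 18/365 = $133.0521
19 March – 6 April 2028: 19 days at 3.5% → $76000 × 3.5% × 19/365 = $138.4658
7 April – 27 November 2028: 235 days at 2.15% → $76000 × 2.15% × 235/365 = $1052.0274
28 November 2028 – 28 February 2029: 93 days at 3.15% → $76000 × 3.15% × 93/365 = $609.9781
Total = $1933.5233

$1933.52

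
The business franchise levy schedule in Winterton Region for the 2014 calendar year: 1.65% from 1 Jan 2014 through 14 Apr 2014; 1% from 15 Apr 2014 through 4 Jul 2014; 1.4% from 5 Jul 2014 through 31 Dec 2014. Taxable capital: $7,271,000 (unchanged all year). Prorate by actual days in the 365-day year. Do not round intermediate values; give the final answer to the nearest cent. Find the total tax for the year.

$100,519.08

1 Jan – 14 Apr 2014: 104 days at 1.65% → $7,271,000 × 1.65% × 104/365 = $34,183.6603
15 Apr – 4 Jul 2014: 81 days at 1% → $7,271,000 × 1% × 81/365 = $16,135.6438
5 Jul – 31 Dec 2014: 180 days at 1.4% → $7,271,000 × 1.4% × 180/365 = $50,199.7808
Total = $100,519.0849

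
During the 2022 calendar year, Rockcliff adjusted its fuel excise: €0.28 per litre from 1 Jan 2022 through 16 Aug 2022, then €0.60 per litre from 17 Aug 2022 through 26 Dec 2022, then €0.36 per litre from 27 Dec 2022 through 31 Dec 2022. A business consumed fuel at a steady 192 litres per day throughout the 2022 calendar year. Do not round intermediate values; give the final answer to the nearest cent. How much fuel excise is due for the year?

1 Jan – 16 Aug 2022: 228 days × 192 litres/day = 43,776 litres at €0.28/litre → €12257.28
17 Aug – 26 Dec 2022: 132 days × 192 litres/day = 25,344 litres at €0.60/litre → €15206.40
27 Dec – 31 Dec 2022: 5 days × 192 litres/day = 960 litres at €0.36/litre → €345.60

€27809.28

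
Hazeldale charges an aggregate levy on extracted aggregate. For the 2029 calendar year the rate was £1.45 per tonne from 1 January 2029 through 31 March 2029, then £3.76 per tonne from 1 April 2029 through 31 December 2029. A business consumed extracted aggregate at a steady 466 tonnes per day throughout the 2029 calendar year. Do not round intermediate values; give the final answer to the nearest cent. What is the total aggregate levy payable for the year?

1 January – 31 March 2029: 90 days × 466 tonnes/day = 41,940 tonnes at £1.45/tonne → £60,813.00
1 April – 31 December 2029: 275 days × 466 tonnes/day = 128,150 tonnes at £3.76/tonne → £481,844.00

£542,657.00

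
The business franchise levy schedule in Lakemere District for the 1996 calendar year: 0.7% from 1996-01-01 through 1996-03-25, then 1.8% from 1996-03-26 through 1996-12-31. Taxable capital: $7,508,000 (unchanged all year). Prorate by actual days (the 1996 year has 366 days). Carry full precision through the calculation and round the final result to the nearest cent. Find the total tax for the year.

1996-01-01 to 1996-03-25: 85 days at 0.7% → $7,508,000 × 0.7% × 85/366 = $12,205.6284
1996-03-26 to 1996-12-31: 281 days at 1.8% → $7,508,000 × 1.8% × 281/366 = $103,758.0984
Total = $115,963.7268

$115,963.73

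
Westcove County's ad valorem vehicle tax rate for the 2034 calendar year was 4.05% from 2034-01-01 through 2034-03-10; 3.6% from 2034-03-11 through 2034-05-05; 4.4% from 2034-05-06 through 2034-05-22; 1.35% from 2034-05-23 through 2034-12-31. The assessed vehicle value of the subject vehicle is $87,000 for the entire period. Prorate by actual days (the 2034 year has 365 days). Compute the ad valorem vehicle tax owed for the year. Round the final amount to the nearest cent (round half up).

$2,042.47

2034-01-01 to 2034-03-10: 69 days at 4.05% → $87,000 × 4.05% × 69/365 = $666.0863
2034-03-11 to 2034-05-05: 56 days at 3.6% → $87,000 × 3.6% × 56/365 = $480.5260
2034-05-06 to 2034-05-22: 17 days at 4.4% → $87,000 × 4.4% × 17/365 = $178.2904
2034-05-23 to 2034-12-31: 223 days at 1.35% → $87,000 × 1.35% × 223/365 = $717.5712
Total = $2,042.4740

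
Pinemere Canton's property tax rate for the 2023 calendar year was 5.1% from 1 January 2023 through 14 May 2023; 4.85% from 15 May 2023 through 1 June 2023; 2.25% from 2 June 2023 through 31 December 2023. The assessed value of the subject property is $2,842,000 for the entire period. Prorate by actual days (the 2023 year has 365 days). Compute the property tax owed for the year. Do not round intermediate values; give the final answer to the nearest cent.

$97,324.87

1 January – 14 May 2023: 134 days at 5.1% → $2,842,000 × 5.1% × 134/365 = $53,211.5836
15 May – 1 June 2023: 18 days at 4.85% → $2,842,000 × 4.85% × 18/365 = $6,797.4411
2 June – 31 December 2023: 213 days at 2.25% → $2,842,000 × 2.25% × 213/365 = $37,315.8493
Total = $97,324.8740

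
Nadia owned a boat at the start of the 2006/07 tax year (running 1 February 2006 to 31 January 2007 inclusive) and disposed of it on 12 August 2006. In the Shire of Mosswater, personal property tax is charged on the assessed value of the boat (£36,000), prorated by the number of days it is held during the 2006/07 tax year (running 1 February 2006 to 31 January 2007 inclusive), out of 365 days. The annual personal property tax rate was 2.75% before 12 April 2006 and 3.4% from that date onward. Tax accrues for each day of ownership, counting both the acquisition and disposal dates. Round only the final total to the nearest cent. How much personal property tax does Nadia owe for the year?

1 February – 11 April 2006: 70 days at 2.75% → £36,000 × 2.75% × 70/365 = £189.8630
12 April – 12 August 2006: 123 days at 3.4% → £36,000 × 3.4% × 123/365 = £412.4712
Total = £602.3342

£602.33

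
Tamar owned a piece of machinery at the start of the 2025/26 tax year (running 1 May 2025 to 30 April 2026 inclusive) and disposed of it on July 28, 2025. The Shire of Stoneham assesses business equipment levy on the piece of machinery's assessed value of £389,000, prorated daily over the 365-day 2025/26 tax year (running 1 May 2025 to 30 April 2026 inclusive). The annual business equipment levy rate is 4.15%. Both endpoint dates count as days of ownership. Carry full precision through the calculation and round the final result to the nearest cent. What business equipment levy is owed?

Days held (May 1 – July 28, 2025): 89 out of 365
Tax = £389,000 × 4.15% × 89/365 = £3,936.3603

£3,936.36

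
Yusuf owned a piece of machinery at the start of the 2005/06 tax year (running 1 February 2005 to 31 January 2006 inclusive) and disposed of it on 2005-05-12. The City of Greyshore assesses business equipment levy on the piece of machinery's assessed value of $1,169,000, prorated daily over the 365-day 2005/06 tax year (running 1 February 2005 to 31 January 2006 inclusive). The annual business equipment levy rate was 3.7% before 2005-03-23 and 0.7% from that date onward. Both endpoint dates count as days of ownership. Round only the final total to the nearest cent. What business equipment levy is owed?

$7,068.45

2005-02-01 to 2005-03-22: 50 days at 3.7% → $1,169,000 × 3.7% × 50/365 = $5,925.0685
2005-03-23 to 2005-05-12: 51 days at 0.7% → $1,169,000 × 0.7% × 51/365 = $1,143.3781
Total = $7,068.4466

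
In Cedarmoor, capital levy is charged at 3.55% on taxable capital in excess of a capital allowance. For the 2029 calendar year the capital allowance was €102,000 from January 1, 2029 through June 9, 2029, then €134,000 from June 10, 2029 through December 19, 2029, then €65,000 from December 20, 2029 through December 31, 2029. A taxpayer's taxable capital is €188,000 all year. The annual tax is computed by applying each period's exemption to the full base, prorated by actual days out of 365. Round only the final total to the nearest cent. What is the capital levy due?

January 1 – June 9, 2029: 160 days, exemption €102,000 → (€188,000 − €102,000) × 3.55% × 160/365 = €1,338.3014
June 10 – December 19, 2029: 193 days, exemption €134,000 → (€188,000 − €134,000) × 3.55% × 193/365 = €1,013.6466
December 20 – December 31, 2029: 12 days, exemption €65,000 → (€188,000 − €65,000) × 3.55% × 12/365 = €143.5562
Total = €2,495.5041

€2,495.50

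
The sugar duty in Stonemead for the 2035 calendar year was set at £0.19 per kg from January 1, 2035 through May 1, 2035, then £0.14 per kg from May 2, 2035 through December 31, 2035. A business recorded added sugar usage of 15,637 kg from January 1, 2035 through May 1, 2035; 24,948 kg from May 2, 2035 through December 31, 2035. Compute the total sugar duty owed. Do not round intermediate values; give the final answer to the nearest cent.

£6463.75

January 1 – May 1, 2035: 15,637 kg at £0.19/kg → £2971.03
May 2 – December 31, 2035: 24,948 kg at £0.14/kg → £3492.72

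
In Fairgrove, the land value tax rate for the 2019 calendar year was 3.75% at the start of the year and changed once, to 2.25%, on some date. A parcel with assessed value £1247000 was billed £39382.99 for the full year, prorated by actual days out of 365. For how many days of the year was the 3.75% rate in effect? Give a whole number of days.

221 days

Let d = days at the first rate; then 365 − d days at the second rate.
£1247000 × [3.75%·d + 2.25%·(365−d)] / 365 = £39382.99
Solving gives d = 221, so the new rate took effect on 10 Aug 2019.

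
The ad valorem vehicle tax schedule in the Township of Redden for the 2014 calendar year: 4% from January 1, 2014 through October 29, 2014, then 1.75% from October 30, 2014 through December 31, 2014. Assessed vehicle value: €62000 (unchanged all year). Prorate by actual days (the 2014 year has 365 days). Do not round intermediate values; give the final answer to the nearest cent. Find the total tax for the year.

€2239.22

January 1 – October 29, 2014: 302 days at 4% → €62000 × 4% × 302/365 = €2051.9452
October 30 – December 31, 2014: 63 days at 1.75% → €62000 × 1.75% × 63/365 = €187.2740
Total = €2239.2192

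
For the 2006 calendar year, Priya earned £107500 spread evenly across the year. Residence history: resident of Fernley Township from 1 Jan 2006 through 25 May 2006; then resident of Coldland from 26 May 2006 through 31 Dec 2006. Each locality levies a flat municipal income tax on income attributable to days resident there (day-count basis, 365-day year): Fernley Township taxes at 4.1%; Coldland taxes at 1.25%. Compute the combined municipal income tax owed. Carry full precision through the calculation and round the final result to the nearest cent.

£2560.86

Fernley Township, 1 Jan – 25 May 2006: 145 days → £107500 × 4.1% × 145/365 = £1750.9247
Coldland, 26 May – 31 Dec 2006: 220 days → £107500 × 1.25% × 220/365 = £809.9315
Total = £2560.8562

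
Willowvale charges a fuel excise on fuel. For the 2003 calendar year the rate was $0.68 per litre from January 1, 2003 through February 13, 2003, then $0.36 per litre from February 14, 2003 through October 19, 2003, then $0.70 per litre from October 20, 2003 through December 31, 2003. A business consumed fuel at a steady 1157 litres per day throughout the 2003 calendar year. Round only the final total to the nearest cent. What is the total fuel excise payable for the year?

$197,037.10

January 1 – February 13, 2003: 44 days × 1157 litres/day = 50,908 litres at $0.68/litre → $34,617.44
February 14 – October 19, 2003: 248 days × 1157 litres/day = 286,936 litres at $0.36/litre → $103,296.96
October 20 – December 31, 2003: 73 days × 1157 litres/day = 84,461 litres at $0.70/litre → $59,122.70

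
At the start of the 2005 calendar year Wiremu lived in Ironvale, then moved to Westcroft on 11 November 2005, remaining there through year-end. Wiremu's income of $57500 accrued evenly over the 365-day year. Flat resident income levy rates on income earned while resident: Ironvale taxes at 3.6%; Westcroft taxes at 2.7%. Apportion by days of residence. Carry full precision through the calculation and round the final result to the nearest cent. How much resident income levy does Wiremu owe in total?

$1997.69

Ironvale, 1 January – 10 November 2005: 314 days → $57500 × 3.6% × 314/365 = $1780.7671
Westcroft, 11 November – 31 December 2005: 51 days → $57500 × 2.7% × 51/365 = $216.9247
Total = $1997.6918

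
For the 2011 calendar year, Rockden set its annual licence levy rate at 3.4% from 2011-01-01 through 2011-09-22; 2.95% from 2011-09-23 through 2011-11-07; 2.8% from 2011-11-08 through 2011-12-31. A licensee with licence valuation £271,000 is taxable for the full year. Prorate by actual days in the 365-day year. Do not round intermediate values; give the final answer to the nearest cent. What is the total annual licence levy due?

2011-01-01 to 2011-09-22: 265 days at 3.4% → £271,000 × 3.4% × 265/365 = £6,689.6164
2011-09-23 to 2011-11-07: 46 days at 2.95% → £271,000 × 2.95% × 46/365 = £1,007.5260
2011-11-08 to 2011-12-31: 54 days at 2.8% → £271,000 × 2.8% × 54/365 = £1,122.6082
Total = £8,819.7507

£8,819.75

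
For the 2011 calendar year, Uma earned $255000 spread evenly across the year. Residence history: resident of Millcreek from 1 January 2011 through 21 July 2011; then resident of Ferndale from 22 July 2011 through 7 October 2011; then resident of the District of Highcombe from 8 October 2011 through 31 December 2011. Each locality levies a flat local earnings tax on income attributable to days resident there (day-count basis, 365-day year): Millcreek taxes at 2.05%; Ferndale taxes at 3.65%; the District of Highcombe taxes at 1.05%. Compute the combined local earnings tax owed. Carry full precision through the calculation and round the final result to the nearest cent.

Millcreek, 1 January – 21 July 2011: 202 days → $255000 × 2.05% × 202/365 = $2893.0274
Ferndale, 22 July – 7 October 2011: 78 days → $255000 × 3.65% × 78/365 = $1989.0000
The District of Highcombe, 8 October – 31 December 2011: 85 days → $255000 × 1.05% × 85/365 = $623.5274
Total = $5505.5548

$5505.55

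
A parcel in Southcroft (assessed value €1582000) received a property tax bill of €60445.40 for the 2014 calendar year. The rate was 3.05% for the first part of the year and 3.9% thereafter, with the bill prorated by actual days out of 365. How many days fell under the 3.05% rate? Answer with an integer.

34 days

Let d = days at the first rate; then 365 − d days at the second rate.
€1582000 × [3.05%·d + 3.9%·(365−d)] / 365 = €60445.40
Solving gives d = 34, so the new rate took effect on 4 Feb 2014.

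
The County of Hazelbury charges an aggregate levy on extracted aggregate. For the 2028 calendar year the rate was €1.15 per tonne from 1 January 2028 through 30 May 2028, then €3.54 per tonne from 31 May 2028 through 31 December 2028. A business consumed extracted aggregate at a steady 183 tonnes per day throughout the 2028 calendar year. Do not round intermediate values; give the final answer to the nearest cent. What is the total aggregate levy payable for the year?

€171,059.25

1 January – 30 May 2028: 151 days × 183 tonnes/day = 27,633 tonnes at €1.15/tonne → €31,777.95
31 May – 31 December 2028: 215 days × 183 tonnes/day = 39,345 tonnes at €3.54/tonne → €139,281.30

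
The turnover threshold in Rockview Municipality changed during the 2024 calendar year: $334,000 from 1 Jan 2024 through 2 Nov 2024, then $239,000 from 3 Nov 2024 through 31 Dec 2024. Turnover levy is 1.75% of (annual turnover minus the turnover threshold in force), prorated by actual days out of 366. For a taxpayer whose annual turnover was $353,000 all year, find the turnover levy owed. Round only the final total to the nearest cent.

$600.50

1 Jan – 2 Nov 2024: 307 days, exemption $334,000 → ($353,000 − $334,000) × 1.75% × 307/366 = $278.9003
3 Nov – 31 Dec 2024: 59 days, exemption $239,000 → ($353,000 − $239,000) × 1.75% × 59/366 = $321.5984
Total = $600.4986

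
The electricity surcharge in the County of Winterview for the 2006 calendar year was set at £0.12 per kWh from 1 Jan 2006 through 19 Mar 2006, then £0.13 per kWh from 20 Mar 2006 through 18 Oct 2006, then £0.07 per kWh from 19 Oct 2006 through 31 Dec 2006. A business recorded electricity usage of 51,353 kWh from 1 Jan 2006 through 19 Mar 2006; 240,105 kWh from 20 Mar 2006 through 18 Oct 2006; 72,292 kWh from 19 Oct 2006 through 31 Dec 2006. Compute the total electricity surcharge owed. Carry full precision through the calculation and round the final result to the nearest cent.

£42436.45

1 Jan – 19 Mar 2006: 51,353 kWh at £0.12/kWh → £6162.36
20 Mar – 18 Oct 2006: 240,105 kWh at £0.13/kWh → £31213.65
19 Oct – 31 Dec 2006: 72,292 kWh at £0.07/kWh → £5060.44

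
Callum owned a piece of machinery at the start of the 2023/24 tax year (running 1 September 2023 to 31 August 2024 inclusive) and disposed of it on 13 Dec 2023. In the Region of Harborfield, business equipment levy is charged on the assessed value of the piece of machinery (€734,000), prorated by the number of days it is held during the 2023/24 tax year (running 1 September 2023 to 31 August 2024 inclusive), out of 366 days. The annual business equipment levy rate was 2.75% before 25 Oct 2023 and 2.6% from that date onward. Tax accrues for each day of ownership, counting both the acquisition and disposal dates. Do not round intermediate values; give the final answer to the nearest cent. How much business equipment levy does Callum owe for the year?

1 Sep – 24 Oct 2023: 54 days at 2.75% → €734,000 × 2.75% × 54/366 = €2,978.1148
25 Oct – 13 Dec 2023: 50 days at 2.6% → €734,000 × 2.6% × 50/366 = €2,607.1038
Total = €5,585.2186

€5,585.22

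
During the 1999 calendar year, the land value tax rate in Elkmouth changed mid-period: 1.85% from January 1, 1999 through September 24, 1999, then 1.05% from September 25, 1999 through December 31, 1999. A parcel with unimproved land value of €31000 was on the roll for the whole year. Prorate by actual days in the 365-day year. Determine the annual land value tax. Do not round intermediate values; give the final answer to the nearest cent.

€506.91

January 1 – September 24, 1999: 267 days at 1.85% → €31000 × 1.85% × 267/365 = €419.5192
September 25 – December 31, 1999: 98 days at 1.05% → €31000 × 1.05% × 98/365 = €87.3945
Total = €506.9137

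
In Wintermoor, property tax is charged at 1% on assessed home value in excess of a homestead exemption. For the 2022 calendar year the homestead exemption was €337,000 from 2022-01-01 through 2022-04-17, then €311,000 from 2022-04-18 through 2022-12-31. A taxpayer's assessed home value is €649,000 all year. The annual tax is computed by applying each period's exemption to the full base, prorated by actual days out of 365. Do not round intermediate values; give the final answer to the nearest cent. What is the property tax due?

€3,303.78

2022-01-01 to 2022-04-17: 107 days, exemption €337,000 → (€649,000 − €337,000) × 1% × 107/365 = €914.6301
2022-04-18 to 2022-12-31: 258 days, exemption €311,000 → (€649,000 − €311,000) × 1% × 258/365 = €2,389.1507
Total = €3,303.7808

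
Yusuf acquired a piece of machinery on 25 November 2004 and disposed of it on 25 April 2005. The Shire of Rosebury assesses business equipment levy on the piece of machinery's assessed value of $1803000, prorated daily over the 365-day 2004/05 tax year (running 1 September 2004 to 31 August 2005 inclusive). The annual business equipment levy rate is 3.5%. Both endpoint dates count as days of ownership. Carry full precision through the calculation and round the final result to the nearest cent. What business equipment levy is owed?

$26279.34

Days held (25 November 2004 – 25 April 2005): 152 out of 365
Tax = $1803000 × 3.5% × 152/365 = $26279.3425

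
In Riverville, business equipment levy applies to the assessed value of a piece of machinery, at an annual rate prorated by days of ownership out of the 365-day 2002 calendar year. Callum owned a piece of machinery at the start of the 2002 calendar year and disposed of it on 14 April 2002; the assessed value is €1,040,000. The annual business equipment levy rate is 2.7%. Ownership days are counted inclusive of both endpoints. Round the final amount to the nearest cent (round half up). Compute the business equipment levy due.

€8,000.88

Days held (1 January – 14 April 2002): 104 out of 365
Tax = €1,040,000 × 2.7% × 104/365 = €8,000.8767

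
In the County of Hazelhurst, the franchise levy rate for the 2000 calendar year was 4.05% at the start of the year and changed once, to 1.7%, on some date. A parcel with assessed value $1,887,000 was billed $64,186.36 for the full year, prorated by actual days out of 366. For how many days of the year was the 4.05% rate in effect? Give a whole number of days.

265 days

Let d = days at the first rate; then 366 − d days at the second rate.
$1,887,000 × [4.05%·d + 1.7%·(366−d)] / 366 = $64,186.36
Solving gives d = 265, so the new rate took effect on September 22, 2000.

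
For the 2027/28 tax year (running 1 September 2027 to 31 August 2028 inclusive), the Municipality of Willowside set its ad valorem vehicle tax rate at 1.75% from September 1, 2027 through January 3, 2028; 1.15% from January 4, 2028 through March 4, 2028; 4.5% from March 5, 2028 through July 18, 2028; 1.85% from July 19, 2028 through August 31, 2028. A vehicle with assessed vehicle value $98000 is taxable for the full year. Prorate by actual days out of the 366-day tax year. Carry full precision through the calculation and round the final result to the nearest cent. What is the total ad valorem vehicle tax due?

$2630.20

September 1, 2027 – January 3, 2028: 125 days at 1.75% → $98000 × 1.75% × 125/366 = $585.7240
January 4 – March 4, 2028: 61 days at 1.15% → $98000 × 1.15% × 61/366 = $187.8333
March 5 – July 18, 2028: 136 days at 4.5% → $98000 × 4.5% × 136/366 = $1638.6885
July 19 – August 31, 2028: 44 days at 1.85% → $98000 × 1.85% × 44/366 = $217.9563
Total = $2630.2022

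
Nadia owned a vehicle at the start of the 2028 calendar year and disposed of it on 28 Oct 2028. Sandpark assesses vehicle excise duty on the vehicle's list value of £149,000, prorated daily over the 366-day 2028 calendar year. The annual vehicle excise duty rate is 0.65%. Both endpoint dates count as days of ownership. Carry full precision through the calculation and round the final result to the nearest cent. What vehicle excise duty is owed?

£799.14

Days held (1 Jan – 28 Oct 2028): 302 out of 366
Tax = £149,000 × 0.65% × 302/366 = £799.1448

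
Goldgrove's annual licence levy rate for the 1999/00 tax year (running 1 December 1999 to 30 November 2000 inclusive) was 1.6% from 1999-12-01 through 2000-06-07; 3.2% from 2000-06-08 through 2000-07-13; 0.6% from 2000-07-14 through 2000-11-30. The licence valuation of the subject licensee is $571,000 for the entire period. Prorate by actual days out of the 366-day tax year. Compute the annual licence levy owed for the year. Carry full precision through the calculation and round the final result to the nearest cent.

1999-12-01 to 2000-06-07: 190 days at 1.6% → $571,000 × 1.6% × 190/366 = $4,742.7322
2000-06-08 to 2000-07-13: 36 days at 3.2% → $571,000 × 3.2% × 36/366 = $1,797.2459
2000-07-14 to 2000-11-30: 140 days at 0.6% → $571,000 × 0.6% × 140/366 = $1,310.4918
Total = $7,850.4699

$7,850.47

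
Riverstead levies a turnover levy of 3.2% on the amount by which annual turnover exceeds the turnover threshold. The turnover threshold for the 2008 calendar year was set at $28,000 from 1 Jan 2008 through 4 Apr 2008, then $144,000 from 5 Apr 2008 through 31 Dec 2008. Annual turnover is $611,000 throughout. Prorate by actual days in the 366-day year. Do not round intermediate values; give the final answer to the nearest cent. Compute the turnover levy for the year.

$15,907.50

1 Jan – 4 Apr 2008: 95 days, exemption $28,000 → ($611,000 − $28,000) × 3.2% × 95/366 = $4,842.4044
5 Apr – 31 Dec 2008: 271 days, exemption $144,000 → ($611,000 − $144,000) × 3.2% × 271/366 = $11,065.0929
Total = $15,907.4973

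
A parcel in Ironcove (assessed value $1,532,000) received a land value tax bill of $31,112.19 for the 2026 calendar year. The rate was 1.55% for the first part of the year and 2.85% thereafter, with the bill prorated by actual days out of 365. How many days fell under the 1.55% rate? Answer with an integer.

230 days

Let d = days at the first rate; then 365 − d days at the second rate.
$1,532,000 × [1.55%·d + 2.85%·(365−d)] / 365 = $31,112.19
Solving gives d = 230, so the new rate took effect on 19 Aug 2026.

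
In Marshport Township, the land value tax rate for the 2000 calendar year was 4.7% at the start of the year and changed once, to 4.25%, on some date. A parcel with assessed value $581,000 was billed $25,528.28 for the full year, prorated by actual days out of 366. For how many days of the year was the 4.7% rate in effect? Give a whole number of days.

Let d = days at the first rate; then 366 − d days at the second rate.
$581,000 × [4.7%·d + 4.25%·(366−d)] / 366 = $25,528.28
Solving gives d = 117, so the new rate took effect on 27 Apr 2000.

117 days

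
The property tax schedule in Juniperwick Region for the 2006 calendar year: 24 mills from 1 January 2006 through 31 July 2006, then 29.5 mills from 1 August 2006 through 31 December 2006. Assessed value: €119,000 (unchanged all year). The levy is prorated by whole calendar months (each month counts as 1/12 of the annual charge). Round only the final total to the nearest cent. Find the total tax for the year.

€3,128.71

1 January – 31 July 2006: 7 months at 24 mills → €119,000 × 2.4% × 7/12 = €1,666.0000
1 August – 31 December 2006: 5 months at 29.5 mills → €119,000 × 2.95% × 5/12 = €1,462.7083
Total = €3,128.7083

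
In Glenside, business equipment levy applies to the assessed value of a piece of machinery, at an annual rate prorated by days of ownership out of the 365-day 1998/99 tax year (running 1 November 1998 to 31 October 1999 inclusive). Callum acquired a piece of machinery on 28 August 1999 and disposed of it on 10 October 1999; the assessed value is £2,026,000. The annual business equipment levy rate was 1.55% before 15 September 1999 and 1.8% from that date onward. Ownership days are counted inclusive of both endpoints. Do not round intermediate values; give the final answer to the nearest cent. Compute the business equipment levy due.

£4,146.36

28 August – 14 September 1999: 18 days at 1.55% → £2,026,000 × 1.55% × 18/365 = £1,548.6411
15 September – 10 October 1999: 26 days at 1.8% → £2,026,000 × 1.8% × 26/365 = £2,597.7205
Total = £4,146.3616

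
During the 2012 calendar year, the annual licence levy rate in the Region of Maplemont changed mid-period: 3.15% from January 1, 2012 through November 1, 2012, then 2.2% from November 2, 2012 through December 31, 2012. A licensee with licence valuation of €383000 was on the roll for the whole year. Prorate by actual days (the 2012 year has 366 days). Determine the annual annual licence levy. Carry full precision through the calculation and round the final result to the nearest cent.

January 1 – November 1, 2012: 306 days at 3.15% → €383000 × 3.15% × 306/366 = €10086.7131
November 2 – December 31, 2012: 60 days at 2.2% → €383000 × 2.2% × 60/366 = €1381.3115
Total = €11468.0246

€11468.02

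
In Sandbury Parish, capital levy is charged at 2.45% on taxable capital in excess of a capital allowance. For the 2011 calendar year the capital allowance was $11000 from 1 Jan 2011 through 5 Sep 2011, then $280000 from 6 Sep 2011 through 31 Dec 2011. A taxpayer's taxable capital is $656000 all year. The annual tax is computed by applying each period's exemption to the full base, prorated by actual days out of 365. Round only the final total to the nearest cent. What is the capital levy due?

$13689.93

1 Jan – 5 Sep 2011: 248 days, exemption $11000 → ($656000 − $11000) × 2.45% × 248/365 = $10737.0411
6 Sep – 31 Dec 2011: 117 days, exemption $280000 → ($656000 − $280000) × 2.45% × 117/365 = $2952.8877
Total = $13689.9288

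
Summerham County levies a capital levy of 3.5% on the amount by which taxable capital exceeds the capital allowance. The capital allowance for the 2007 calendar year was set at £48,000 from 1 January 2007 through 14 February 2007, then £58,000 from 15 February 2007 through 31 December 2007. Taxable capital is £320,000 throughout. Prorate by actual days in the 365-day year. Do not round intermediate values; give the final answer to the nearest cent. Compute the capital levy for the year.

£9,213.15

1 January – 14 February 2007: 45 days, exemption £48,000 → (£320,000 − £48,000) × 3.5% × 45/365 = £1,173.6986
15 February – 31 December 2007: 320 days, exemption £58,000 → (£320,000 − £58,000) × 3.5% × 320/365 = £8,039.4521
Total = £9,213.1507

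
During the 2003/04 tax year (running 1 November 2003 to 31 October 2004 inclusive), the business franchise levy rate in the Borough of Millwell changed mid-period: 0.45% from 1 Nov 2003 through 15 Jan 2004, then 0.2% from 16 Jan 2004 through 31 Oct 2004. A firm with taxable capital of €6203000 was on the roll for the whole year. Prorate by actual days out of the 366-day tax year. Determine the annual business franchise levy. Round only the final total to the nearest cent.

1 Nov 2003 – 15 Jan 2004: 76 days at 0.45% → €6203000 × 0.45% × 76/366 = €5796.2459
16 Jan – 31 Oct 2004: 290 days at 0.2% → €6203000 × 0.2% × 290/366 = €9829.8907
Total = €15626.1366

€15626.14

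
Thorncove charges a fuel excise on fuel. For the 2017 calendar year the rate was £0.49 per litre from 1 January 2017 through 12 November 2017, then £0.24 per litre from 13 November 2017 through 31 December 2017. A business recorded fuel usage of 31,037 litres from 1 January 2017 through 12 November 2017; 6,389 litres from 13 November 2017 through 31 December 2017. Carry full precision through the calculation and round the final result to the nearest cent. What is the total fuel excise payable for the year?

£16,741.49

1 January – 12 November 2017: 31,037 litres at £0.49/litre → £15,208.13
13 November – 31 December 2017: 6,389 litres at £0.24/litre → £1,533.36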